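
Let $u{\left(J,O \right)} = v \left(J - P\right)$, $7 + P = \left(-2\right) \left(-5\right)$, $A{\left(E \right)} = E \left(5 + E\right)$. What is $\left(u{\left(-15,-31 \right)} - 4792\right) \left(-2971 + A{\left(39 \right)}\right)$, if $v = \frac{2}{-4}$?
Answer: $6002665$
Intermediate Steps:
$v = - \frac{1}{2}$ ($v = 2 \left(- \frac{1}{4}\right) = - \frac{1}{2} \approx -0.5$)
$P = 3$ ($P = -7 - -10 = -7 + 10 = 3$)
$u{\left(J,O \right)} = \frac{3}{2} - \frac{J}{2}$ ($u{\left(J,O \right)} = - \frac{J - 3}{2} = - \frac{-3 + J}{2} = \frac{3}{2} - \frac{J}{2}$)
$\left(u{\left(-15,-31 \right)} - 4792\right) \left(-2971 + A{\left(39 \right)}\right) = \left(\left(\frac{3}{2} - - \frac{15}{2}\right) - 4792\right) \left(-2971 + 39 \left(5 + 39\right)\right) = \left(\left(\frac{3}{2} + \frac{15}{2}\right) - 4792\right) \left(-2971 + 39 \cdot 44\right) = \left(9 - 4792\right) \left(-2971 + 1716\right) = \left(-4783\right) \left(-1255\right) = 6002665$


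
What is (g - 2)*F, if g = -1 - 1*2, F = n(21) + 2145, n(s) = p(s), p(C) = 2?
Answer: -10735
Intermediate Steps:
n(s) = 2
F = 2147 (F = 2 + 2145 = 2147)
g = -3 (g = -1 - 2 = -3)
(g - 2)*F = (-3 - 2)*2147 = -5*2147 = -10735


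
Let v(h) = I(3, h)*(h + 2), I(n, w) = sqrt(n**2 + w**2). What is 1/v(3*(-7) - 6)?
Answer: -sqrt(82)/6150 ≈ -0.0014724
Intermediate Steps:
v(h) = sqrt(9 + h**2)*(2 + h) (v(h) = sqrt(3**2 + h**2)*(h + 2) = sqrt(9 + h**2)*(2 + h))
1/v(3*(-7) - 6) = 1/(sqrt(9 + (3*(-7) - 6)**2)*(2 + (3*(-7) - 6))) = 1/(sqrt(9 + (-21 - 6)**2)*(2 + (-21 - 6))) = 1/(sqrt(9 + (-27)**2)*(2 - 27)) = 1/(sqrt(9 + 729)*(-25)) = 1/(sqrt(738)*(-25)) = 1/((3*sqrt(82))*(-25)) = 1/(-75*sqrt(82)) = -sqrt(82)/6150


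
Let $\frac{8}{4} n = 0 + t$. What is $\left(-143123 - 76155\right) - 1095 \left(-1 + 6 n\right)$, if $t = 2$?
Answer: $-224753$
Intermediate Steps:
$n = 1$ ($n = \frac{0 + 2}{2} = \frac{1}{2} \cdot 2 = 1$)
$\left(-143123 - 76155\right) - 1095 \left(-1 + 6 n\right) = \left(-143123 - 76155\right) - 1095 \left(-1 + 6 \cdot 1\right) = -219278 - 1095 \left(-1 + 6\right) = -219278 - 5475 = -224753$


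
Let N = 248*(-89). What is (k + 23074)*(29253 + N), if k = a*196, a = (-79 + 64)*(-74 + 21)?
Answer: 1284637814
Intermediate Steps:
a = 795 (a = -15*(-53) = 795)
N = -22072
k = 155820 (k = 795*196 = 155820)
(k + 23074)*(29253 + N) = (155820 + 23074)*(29253 - 22072) = 178894*7181 = 1284637814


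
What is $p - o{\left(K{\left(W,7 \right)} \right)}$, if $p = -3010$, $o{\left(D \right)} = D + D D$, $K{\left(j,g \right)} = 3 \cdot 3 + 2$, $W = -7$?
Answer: $-3142$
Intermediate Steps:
$K{\left(j,g \right)} = 11$ ($K{\left(j,g \right)} = 9 + 2 = 11$)
$o{\left(D \right)} = D + D^{2}$
$p - o{\left(K{\left(W,7 \right)} \right)} = -3010 - 11 \left(1 + 11\right) = -3010 - 11 \cdot 12 = -3010 - 132 = -3142$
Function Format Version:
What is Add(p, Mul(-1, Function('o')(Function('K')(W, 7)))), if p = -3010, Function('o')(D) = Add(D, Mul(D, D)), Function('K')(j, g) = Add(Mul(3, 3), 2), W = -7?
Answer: -3142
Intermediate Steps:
Function('K')(j, g) = 11 (Function('K')(j, g) = Add(9, 2) = 11)
Function('o')(D) = Add(D, Pow(D, 2))
Add(p, Mul(-1, Function('o')(Function('K')(W, 7)))) = Add(-3010, Mul(-1, Mul(11, Add(1, 11)))) = Add(-3010, Mul(-1, Mul(11, 12))) = Add(-3010, Mul(-1, 132)) = Add(-3010, -132) = -3142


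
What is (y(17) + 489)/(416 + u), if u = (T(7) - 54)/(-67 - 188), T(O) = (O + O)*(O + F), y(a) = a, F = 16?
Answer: 64515/52906 ≈ 1.2194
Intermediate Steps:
T(O) = 2*O*(16 + O) (T(O) = (O + O)*(O + 16) = (2*O)*(16 + O) = 2*O*(16 + O))
u = -268/255 (u = (2*7*(16 + 7) - 54)/(-67 - 188) = (2*7*23 - 54)/(-255) = (322 - 54)*(-1/255) = 268*(-1/255) = -268/255 ≈ -1.0510)
(y(17) + 489)/(416 + u) = (17 + 489)/(416 - 268/255) = 506/(105812/255) = 506*(255/105812) = 64515/52906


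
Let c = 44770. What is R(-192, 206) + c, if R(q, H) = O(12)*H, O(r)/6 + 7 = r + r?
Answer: 65782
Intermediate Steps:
O(r) = -42 + 12*r (O(r) = -42 + 6*(r + r) = -42 + 6*(2*r) = -42 + 12*r)
R(q, H) = 102*H (R(q, H) = (-42 + 12*12)*H = (-42 + 144)*H = 102*H)
R(-192, 206) + c = 102*206 + 44770 = 21012 + 44770 = 65782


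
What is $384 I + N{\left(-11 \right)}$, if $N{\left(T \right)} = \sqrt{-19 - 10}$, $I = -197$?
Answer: $-75648 + i \sqrt{29} \approx -75648.0 + 5.3852 i$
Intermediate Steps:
$N{\left(T \right)} = i \sqrt{29}$ ($N{\left(T \right)} = \sqrt{-29} = i \sqrt{29}$)
$384 I + N{\left(-11 \right)} = 384 \left(-197\right) + i \sqrt{29} = -75648 + i \sqrt{29}$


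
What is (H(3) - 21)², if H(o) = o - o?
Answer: 441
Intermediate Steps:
H(o) = 0
(H(3) - 21)² = (0 - 21)² = (-21)² = 441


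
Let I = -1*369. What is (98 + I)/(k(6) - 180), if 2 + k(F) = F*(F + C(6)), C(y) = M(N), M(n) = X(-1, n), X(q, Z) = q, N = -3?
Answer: 271/152 ≈ 1.7829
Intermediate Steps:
M(n) = -1
C(y) = -1
I = -369
k(F) = -2 + F*(-1 + F) (k(F) = -2 + F*(F - 1) = -2 + F*(-1 + F))
(98 + I)/(k(6) - 180) = (98 - 369)/((-2 + 6² - 1*6) - 180) = -271/((-2 + 36 - 6) - 180) = -271/(28 - 180) = -271/(-152) = -271*(-1/152) = 271/152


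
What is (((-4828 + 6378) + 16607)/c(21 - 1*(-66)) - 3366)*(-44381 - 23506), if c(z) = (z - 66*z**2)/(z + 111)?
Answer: 38125362010032/166489 ≈ 2.2900e+8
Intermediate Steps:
c(z) = (z - 66*z**2)/(111 + z)
(((-4828 + 6378) + 16607)/c(21 - 1*(-66)) - 3366)*(-44381 - 23506) = (((-4828 + 6378) + 16607)/(((21 - 1*(-66))*(1 - 66*(21 - 1*(-66)))/(111 + (21 - 1*(-66))))) - 3366)*(-44381 - 23506) = ((1550 + 16607)/(((21 + 66)*(1 - 66*(21 + 66))/(111 + (21 + 66)))) - 3366)*(-67887) = (18157/((87*(1 - 66*87)/(111 + 87))) - 3366)*(-67887) = (18157/((87*(1 - 5742)/198)) - 3366)*(-67887) = (18157/((87*(1/198)*(-5741))) - 3366)*(-67887) = (18157/(-166489/66) - 3366)*(-67887) = (18157*(-66/166489) - 3366)*(-67887) = (-1198362/166489 - 3366)*(-67887) = -561600336/166489*(-67887) = 38125362010032/166489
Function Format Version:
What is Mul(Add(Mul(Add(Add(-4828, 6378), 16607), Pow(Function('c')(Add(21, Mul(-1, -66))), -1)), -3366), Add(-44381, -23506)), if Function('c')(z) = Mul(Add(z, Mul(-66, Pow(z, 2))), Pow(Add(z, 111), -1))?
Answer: Rational(38125362010032, 166489) ≈ 2.2900e+8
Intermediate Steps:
Function('c')(z) = Mul(Pow(Add(111, z), -1), Add(z, Mul(-66, Pow(z, 2)))) (Function('c')(z) = Mul(Add(z, Mul(-66, Pow(z, 2))), Pow(Add(111, z), -1)) = Mul(Pow(Add(111, z), -1), Add(z, Mul(-66, Pow(z, 2)))))
Mul(Add(Mul(Add(Add(-4828, 6378), 16607), Pow(Function('c')(Add(21, Mul(-1, -66))), -1)), -3366), Add(-44381, -23506)) = Mul(Add(Mul(Add(Add(-4828, 6378), 16607), Pow(Mul(Add(21, Mul(-1, -66)), Pow(Add(111, Add(21, Mul(-1, -66))), -1), Add(1, Mul(-66, Add(21, Mul(-1, -66))))), -1)), -3366), Add(-44381, -23506)) = Mul(Add(Mul(Add(1550, 16607), Pow(Mul(Add(21, 66), Pow(Add(111, Add(21, 66)), -1), Add(1, Mul(-66, Add(21, 66)))), -1)), -3366), -67887) = Mul(Add(Mul(18157, Pow(Mul(87, Pow(Add(111, 87), -1), Add(1, Mul(-66, 87))), -1)), -3366), -67887) = Mul(Add(Mul(18157, Pow(Mul(87, Pow(198, -1), Add(1, -5742)), -1)), -3366), -67887) = Mul(Add(Mul(18157, Pow(Mul(87, Rational(1, 198), -5741), -1)), -3366), -67887) = Mul(Add(Mul(18157, Pow(Rational(-166489, 66), -1)), -3366), -67887) = Mul(Add(Mul(18157, Rational(-66, 166489)), -3366), -67887) = Mul(Add(Rational(-1198362, 166489), -3366), -67887) = Mul(Rational(-561600336, 166489), -67887) = Rational(38125362010032, 166489)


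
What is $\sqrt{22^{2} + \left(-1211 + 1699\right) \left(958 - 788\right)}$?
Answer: $2 \sqrt{20861} \approx 288.87$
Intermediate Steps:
$\sqrt{22^{2} + \left(-1211 + 1699\right) \left(958 - 788\right)} = \sqrt{484 + 488 \left(958 - 788\right)} = \sqrt{484 + 488 \cdot 170} = \sqrt{484 + 82960} = \sqrt{83444} = 2 \sqrt{20861}$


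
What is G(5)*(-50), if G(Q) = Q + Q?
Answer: -500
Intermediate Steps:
G(Q) = 2*Q
G(5)*(-50) = (2*5)*(-50) = 10*(-50) = -500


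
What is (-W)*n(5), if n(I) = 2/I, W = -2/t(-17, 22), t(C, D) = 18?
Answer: 2/45 ≈ 0.044444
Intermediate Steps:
W = -1/9 (W = -2/18 = -2*1/18 = -1/9 ≈ -0.11111)
(-W)*n(5) = (-1*(-1/9))*(2/5) = (2*(1/5))/9 = (1/9)*(2/5) = 2/45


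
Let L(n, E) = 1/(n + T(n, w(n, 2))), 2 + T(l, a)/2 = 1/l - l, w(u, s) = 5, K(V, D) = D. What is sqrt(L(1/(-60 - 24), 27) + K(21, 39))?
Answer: sqrt(8138703003)/14447 ≈ 6.2445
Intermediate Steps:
T(l, a) = -4 - 2*l + 2/l (T(l, a) = -4 + 2*(1/l - l) = -4 + (-2*l + 2/l) = -4 - 2*l + 2/l)
L(n, E) = 1/(-4 - n + 2/n) (L(n, E) = 1/(n + (-4 - 2*n + 2/n)) = 1/(-4 - n + 2/n))
sqrt(L(1/(-60 - 24), 27) + K(21, 39)) = sqrt(-1/((-60 - 24)*(-2 + (4 + 1/(-60 - 24))/(-60 - 24))) + 39) = sqrt(-1/(-84*(-2 + (4 + 1/(-84))/(-84))) + 39) = sqrt(-1*(-1/84)/(-2 - (4 - 1/84)/84) + 39) = sqrt(-1*(-1/84)/(-2 - 1/84*335/84) + 39) = sqrt(-1*(-1/84)/(-2 - 335/7056) + 39) = sqrt(-1*(-1/84)/(-14447/7056) + 39) = sqrt(-1*(-1/84)*(-7056/14447) + 39) = sqrt(-84/14447 + 39) = sqrt(563349/14447) = sqrt(8138703003)/14447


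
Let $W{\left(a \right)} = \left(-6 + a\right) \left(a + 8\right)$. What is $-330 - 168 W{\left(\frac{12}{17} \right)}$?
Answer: $\frac{2142390}{289} \approx 7413.1$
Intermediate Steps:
$W{\left(a \right)} = \left(-6 + a\right) \left(8 + a\right)$
$-330 - 168 W{\left(\frac{12}{17} \right)} = -330 - 168 \left(-48 + \left(\frac{12}{17}\right)^{2} + 2 \cdot \frac{12}{17}\right) = -330 - 168 \left(-48 + \frac{144}{289} + \frac{24}{17}\right) = -330 - - \frac{2237760}{289} = -330 + \frac{2237760}{289} = \frac{2142390}{289}$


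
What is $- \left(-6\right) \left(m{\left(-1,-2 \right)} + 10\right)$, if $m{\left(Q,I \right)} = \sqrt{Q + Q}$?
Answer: $60 + 6 i \sqrt{2} \approx 60.0 + 8.4853 i$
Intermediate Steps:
$m{\left(Q,I \right)} = \sqrt{2} \sqrt{Q}$ ($m{\left(Q,I \right)} = \sqrt{2 Q} = \sqrt{2} \sqrt{Q}$)
$- \left(-6\right) \left(m{\left(-1,-2 \right)} + 10\right) = - \left(-6\right) \left(\sqrt{2} \sqrt{-1} + 10\right) = - \left(-6\right) \left(\sqrt{2} i + 10\right) = - \left(-6\right) \left(i \sqrt{2} + 10\right) = - \left(-6\right) \left(10 + i \sqrt{2}\right) = - (-60 - 6 i \sqrt{2}) = 60 + 6 i \sqrt{2}$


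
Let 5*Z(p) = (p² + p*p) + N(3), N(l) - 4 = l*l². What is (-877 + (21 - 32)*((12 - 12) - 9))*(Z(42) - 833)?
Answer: 471468/5 ≈ 94294.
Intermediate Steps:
N(l) = 4 + l³ (N(l) = 4 + l*l² = 4 + l³)
Z(p) = 31/5 + 2*p²/5 (Z(p) = ((p² + p*p) + (4 + 3³))/5 = ((p² + p²) + (4 + 27))/5 = (2*p² + 31)/5 = (31 + 2*p²)/5 = 31/5 + 2*p²/5)
(-877 + (21 - 32)*((12 - 12) - 9))*(Z(42) - 833) = (-877 + (21 - 32)*((12 - 12) - 9))*((31/5 + (⅖)*42²) - 833) = (-877 - 11*(0 - 9))*((31/5 + (⅖)*1764) - 833) = (-877 - 11*(-9))*((31/5 + 3528/5) - 833) = (-877 + 99)*(3559/5 - 833) = -778*(-606/5) = 471468/5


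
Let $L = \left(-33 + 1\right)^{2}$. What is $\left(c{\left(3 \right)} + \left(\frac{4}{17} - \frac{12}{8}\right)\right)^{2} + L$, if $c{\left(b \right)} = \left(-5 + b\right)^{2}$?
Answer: $\frac{1192393}{1156} \approx 1031.5$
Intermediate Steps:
$L = 1024$ ($L = \left(-32\right)^{2} = 1024$)
$\left(c{\left(3 \right)} + \left(\frac{4}{17} - \frac{12}{8}\right)\right)^{2} + L = \left(\left(-5 + 3\right)^{2} + \left(\frac{4}{17} - \frac{12}{8}\right)\right)^{2} + 1024 = \left(\left(-2\right)^{2} + \left(4 \cdot \frac{1}{17} - \frac{3}{2}\right)\right)^{2} + 1024 = \left(4 + \left(\frac{4}{17} - \frac{3}{2}\right)\right)^{2} + 1024 = \left(4 - \frac{43}{34}\right)^{2} + 1024 = \left(\frac{93}{34}\right)^{2} + 1024 = \frac{8649}{1156} + 1024 = \frac{1192393}{1156}$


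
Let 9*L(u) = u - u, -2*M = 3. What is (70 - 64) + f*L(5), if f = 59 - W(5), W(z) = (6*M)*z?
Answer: 6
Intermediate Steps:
M = -3/2 (M = -½*3 = -3/2 ≈ -1.5000)
W(z) = -9*z (W(z) = (6*(-3/2))*z = -9*z)
f = 104 (f = 59 - (-9)*5 = 59 - 1*(-45) = 59 + 45 = 104)
L(u) = 0 (L(u) = (u - u)/9 = (⅑)*0 = 0)
(70 - 64) + f*L(5) = (70 - 64) + 104*0 = 6 + 0 = 6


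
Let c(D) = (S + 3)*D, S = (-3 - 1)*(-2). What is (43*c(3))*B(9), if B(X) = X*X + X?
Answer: 127710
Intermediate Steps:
S = 8 (S = -4*(-2) = 8)
B(X) = X + X² (B(X) = X² + X = X + X²)
c(D) = 11*D (c(D) = (8 + 3)*D = 11*D)
(43*c(3))*B(9) = (43*(11*3))*(9*(1 + 9)) = (43*33)*(9*10) = 1419*90 = 127710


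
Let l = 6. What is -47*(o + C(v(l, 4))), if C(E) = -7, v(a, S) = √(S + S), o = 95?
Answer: -4136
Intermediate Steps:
v(a, S) = √2*√S (v(a, S) = √(2*S) = √2*√S)
-47*(o + C(v(l, 4))) = -47*(95 - 7) = -47*88 = -4136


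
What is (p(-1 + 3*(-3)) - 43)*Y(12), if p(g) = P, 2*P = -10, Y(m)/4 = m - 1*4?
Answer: -1536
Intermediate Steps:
Y(m) = -16 + 4*m (Y(m) = 4*(m - 1*4) = 4*(m - 4) = 4*(-4 + m) = -16 + 4*m)
P = -5 (P = (½)*(-10) = -5)
p(g) = -5
(p(-1 + 3*(-3)) - 43)*Y(12) = (-5 - 43)*(-16 + 4*12) = -48*(-16 + 48) = -48*32 = -1536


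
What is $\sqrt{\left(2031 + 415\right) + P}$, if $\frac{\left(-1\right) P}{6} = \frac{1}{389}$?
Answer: $\frac{8 \sqrt{5783263}}{389} \approx 49.457$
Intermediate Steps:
$P = - \frac{6}{389} \approx -0.015424$
$\sqrt{\left(2031 + 415\right) + P} = \sqrt{\left(2031 + 415\right) - \frac{6}{389}} = \sqrt{2446 - \frac{6}{389}} = \sqrt{\frac{951488}{389}} = \frac{8 \sqrt{5783263}}{389}$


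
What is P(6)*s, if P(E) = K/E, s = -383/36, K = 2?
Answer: -383/108 ≈ -3.5463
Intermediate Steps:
s = -383/36 (s = -383*1/36 = -383/36 ≈ -10.639)
P(E) = 2/E
P(6)*s = (2/6)*(-383/36) = (2*(⅙))*(-383/36) = (⅓)*(-383/36) = -383/108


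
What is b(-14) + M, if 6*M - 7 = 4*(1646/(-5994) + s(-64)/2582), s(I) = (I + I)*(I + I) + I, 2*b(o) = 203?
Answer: 1238477170/11607381 ≈ 106.70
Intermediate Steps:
b(o) = 203/2 (b(o) = (½)*203 = 203/2)
s(I) = I + 4*I² (s(I) = (2*I)*(2*I) + I = 4*I² + I = I + 4*I²)
M = 120655997/23214762 (M = 7/6 + (4*(1646/(-5994) - 64*(1 + 4*(-64))/2582))/6 = 7/6 + (4*(1646*(-1/5994) - 64*(1 - 256)*(1/2582)))/6 = 7/6 + (4*(-823/2997 - 64*(-255)*(1/2582)))/6 = 7/6 + (4*(-823/2997 + 16320*(1/2582)))/6 = 7/6 + (4*(-823/2997 + 8160/1291))/6 = 7/6 + (4*(23393027/3869127))/6 = 7/6 + (⅙)*(93572108/3869127) = 7/6 + 46786054/11607381 = 120655997/23214762 ≈ 5.1974)
b(-14) + M = 203/2 + 120655997/23214762 = 1238477170/11607381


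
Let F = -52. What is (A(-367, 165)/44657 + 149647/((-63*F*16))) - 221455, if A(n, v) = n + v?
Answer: -518362195050913/2340741312 ≈ -2.2145e+5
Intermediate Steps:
(A(-367, 165)/44657 + 149647/((-63*F*16))) - 221455 = ((-367 + 165)/44657 + 149647/((-63*(-52)*16))) - 221455 = (-202*1/44657 + 149647/((3276*16))) - 221455 = (-202/44657 + 149647/52416) - 221455 = 6672198047/2340741312 - 221455 = -518362195050913/2340741312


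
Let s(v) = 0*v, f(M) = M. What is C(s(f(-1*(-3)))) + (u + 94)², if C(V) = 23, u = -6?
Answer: 7767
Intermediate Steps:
s(v) = 0
C(s(f(-1*(-3)))) + (u + 94)² = 23 + (-6 + 94)² = 23 + 88² = 23 + 7744 = 7767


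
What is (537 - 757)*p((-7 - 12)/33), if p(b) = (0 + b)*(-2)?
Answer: -760/3 ≈ -253.33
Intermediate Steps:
p(b) = -2*b (p(b) = b*(-2) = -2*b)
(537 - 757)*p((-7 - 12)/33) = (537 - 757)*(-2*(-7 - 12)/33) = -(-440)*(-19*1/33) = -(-440)*(-19)/33 = -220*38/33 = -760/3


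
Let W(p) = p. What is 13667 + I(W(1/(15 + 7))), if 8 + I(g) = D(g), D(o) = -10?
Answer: 13649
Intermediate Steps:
I(g) = -18 (I(g) = -8 - 10 = -18)
13667 + I(W(1/(15 + 7))) = 13667 - 18 = 13649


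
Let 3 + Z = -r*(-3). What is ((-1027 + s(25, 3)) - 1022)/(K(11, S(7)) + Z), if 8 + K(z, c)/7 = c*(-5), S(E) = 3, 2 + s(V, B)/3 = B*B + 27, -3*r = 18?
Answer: 1947/182 ≈ 10.698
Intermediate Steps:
r = -6 (r = -⅓*18 = -6)
s(V, B) = 75 + 3*B² (s(V, B) = -6 + 3*(B*B + 27) = -6 + 3*(B² + 27) = -6 + 3*(27 + B²) = -6 + (81 + 3*B²) = 75 + 3*B²)
Z = -21 (Z = -3 - 1*(-6)*(-3) = -3 + 6*(-3) = -3 - 18 = -21)
K(z, c) = -56 - 35*c (K(z, c) = -56 + 7*(c*(-5)) = -56 + 7*(-5*c) = -56 - 35*c)
((-1027 + s(25, 3)) - 1022)/(K(11, S(7)) + Z) = ((-1027 + (75 + 3*3²)) - 1022)/((-56 - 35*3) - 21) = ((-1027 + (75 + 3*9)) - 1022)/((-56 - 105) - 21) = ((-1027 + (75 + 27)) - 1022)/(-161 - 21) = ((-1027 + 102) - 1022)/(-182) = (-925 - 1022)*(-1/182) = -1947*(-1/182) = 1947/182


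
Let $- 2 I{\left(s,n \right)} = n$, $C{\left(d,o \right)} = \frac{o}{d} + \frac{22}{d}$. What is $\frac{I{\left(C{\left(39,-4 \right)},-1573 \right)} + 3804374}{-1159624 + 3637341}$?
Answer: $\frac{7610321}{4955434} \approx 1.5358$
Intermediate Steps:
$C{\left(d,o \right)} = \frac{22}{d} + \frac{o}{d}$
$I{\left(s,n \right)} = - \frac{n}{2}$
$\frac{I{\left(C{\left(39,-4 \right)},-1573 \right)} + 3804374}{-1159624 + 3637341} = \frac{\left(- \frac{1}{2}\right) \left(-1573\right) + 3804374}{-1159624 + 3637341} = \frac{\frac{1573}{2} + 3804374}{2477717} = \frac{7610321}{2} \cdot \frac{1}{2477717} = \frac{7610321}{4955434}$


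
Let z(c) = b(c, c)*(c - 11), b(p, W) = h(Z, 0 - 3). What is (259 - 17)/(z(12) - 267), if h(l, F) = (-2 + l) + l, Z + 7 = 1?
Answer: -242/281 ≈ -0.86121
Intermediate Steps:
Z = -6 (Z = -7 + 1 = -6)
h(l, F) = -2 + 2*l
b(p, W) = -14 (b(p, W) = -2 + 2*(-6) = -2 - 12 = -14)
z(c) = 154 - 14*c (z(c) = -14*(c - 11) = -14*(-11 + c) = 154 - 14*c)
(259 - 17)/(z(12) - 267) = (259 - 17)/((154 - 14*12) - 267) = 242/((154 - 168) - 267) = 242/(-14 - 267) = 242/(-281) = 242*(-1/281) = -242/281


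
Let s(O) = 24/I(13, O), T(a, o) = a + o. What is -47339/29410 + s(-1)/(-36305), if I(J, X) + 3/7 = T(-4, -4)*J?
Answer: -14780266469/9182478430 ≈ -1.6096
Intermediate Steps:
I(J, X) = -3/7 - 8*J (I(J, X) = -3/7 + (-4 - 4)*J = -3/7 - 8*J)
s(O) = -168/731 (s(O) = 24/(-3/7 - 8*13) = 24/(-3/7 - 104) = 24/(-731/7) = 24*(-7/731) = -168/731)
-47339/29410 + s(-1)/(-36305) = -47339/29410 - 168/731/(-36305) = -47339*1/29410 - 168/731*(-1/36305) = -47339/29410 + 168/26538955 = -14780266469/9182478430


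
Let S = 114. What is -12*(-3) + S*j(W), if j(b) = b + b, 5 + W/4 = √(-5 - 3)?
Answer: -4524 + 1824*I*√2 ≈ -4524.0 + 2579.5*I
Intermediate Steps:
W = -20 + 8*I*√2 (W = -20 + 4*√(-5 - 3) = -20 + 4*√(-8) = -20 + 4*(2*I*√2) = -20 + 8*I*√2 ≈ -20.0 + 11.314*I)
j(b) = 2*b
-12*(-3) + S*j(W) = -12*(-3) + 114*(2*(-20 + 8*I*√2)) = 36 + 114*(-40 + 16*I*√2) = 36 + (-4560 + 1824*I*√2) = -4524 + 1824*I*√2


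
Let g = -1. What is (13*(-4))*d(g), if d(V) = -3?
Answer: 156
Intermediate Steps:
(13*(-4))*d(g) = (13*(-4))*(-3) = -52*(-3) = 156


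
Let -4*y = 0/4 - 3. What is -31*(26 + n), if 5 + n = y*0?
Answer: -651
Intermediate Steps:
y = ¾ (y = -(0/4 - 3)/4 = -(0*(¼) - 3)/4 = -(0 - 3)/4 = -¼*(-3) = ¾ ≈ 0.75000)
n = -5 (n = -5 + (¾)*0 = -5 + 0 = -5)
-31*(26 + n) = -31*(26 - 5) = -31*21 = -651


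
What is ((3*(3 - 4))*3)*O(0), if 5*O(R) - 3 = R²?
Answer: -27/5 ≈ -5.4000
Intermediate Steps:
O(R) = ⅗ + R²/5
((3*(3 - 4))*3)*O(0) = ((3*(3 - 4))*3)*(⅗ + (⅕)*0²) = ((3*(-1))*3)*(⅗ + (⅕)*0) = (-3*3)*(⅗ + 0) = -9*⅗ = -27/5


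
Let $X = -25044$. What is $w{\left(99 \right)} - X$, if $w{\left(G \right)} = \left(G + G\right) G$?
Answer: $44646$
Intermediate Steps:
$w{\left(G \right)} = 2 G^{2}$ ($w{\left(G \right)} = 2 G G = 2 G^{2}$)
$w{\left(99 \right)} - X = 2 \cdot 99^{2} - -25044 = 2 \cdot 9801 + 25044 = 19602 + 25044 = 44646$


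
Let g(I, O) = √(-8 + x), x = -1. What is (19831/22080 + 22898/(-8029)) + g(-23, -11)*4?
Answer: -346364741/177280320 + 12*I ≈ -1.9538 + 12.0*I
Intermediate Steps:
g(I, O) = 3*I (g(I, O) = √(-8 - 1) = √(-9) = 3*I)
(19831/22080 + 22898/(-8029)) + g(-23, -11)*4 = (19831/22080 + 22898/(-8029)) + (3*I)*4 = (19831*(1/22080) + 22898*(-1/8029)) + 12*I = (19831/22080 - 22898/8029) + 12*I = -346364741/177280320 + 12*I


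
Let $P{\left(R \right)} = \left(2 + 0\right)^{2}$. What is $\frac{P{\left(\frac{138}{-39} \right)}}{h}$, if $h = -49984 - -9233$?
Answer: $- \frac{4}{40751} \approx -9.8157 \cdot 10^{-5}$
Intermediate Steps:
$h = -40751$ ($h = -49984 + 9233 = -40751$)
$P{\left(R \right)} = 4$ ($P{\left(R \right)} = 2^{2} = 4$)
$\frac{P{\left(\frac{138}{-39} \right)}}{h} = \frac{4}{-40751} = 4 \left(- \frac{1}{40751}\right) = - \frac{4}{40751}$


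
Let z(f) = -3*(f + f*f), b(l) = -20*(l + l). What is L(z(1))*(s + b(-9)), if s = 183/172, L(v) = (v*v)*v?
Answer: -3353562/43 ≈ -77990.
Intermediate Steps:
b(l) = -40*l
z(f) = -3*f - 3*f² (z(f) = -3*(f + f²) = -3*f - 3*f²)
L(v) = v³ (L(v) = v²*v = v³)
s = 183/172 (s = 183*(1/172) = 183/172 ≈ 1.0640)
L(z(1))*(s + b(-9)) = (-3*1*(1 + 1))³*(183/172 - 40*(-9)) = (-3*1*2)³*(183/172 + 360) = (-6)³*(62103/172) = -216*62103/172 = -3353562/43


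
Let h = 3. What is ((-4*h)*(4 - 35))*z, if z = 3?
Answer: 1116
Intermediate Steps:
((-4*h)*(4 - 35))*z = ((-4*3)*(4 - 35))*3 = -12*(-31)*3 = 372*3 = 1116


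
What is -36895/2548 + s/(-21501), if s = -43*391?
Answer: -750439871/54784548 ≈ -13.698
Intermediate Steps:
s = -16813
-36895/2548 + s/(-21501) = -36895/2548 - 16813/(-21501) = -36895*1/2548 - 16813*(-1/21501) = -36895/2548 + 16813/21501 = -750439871/54784548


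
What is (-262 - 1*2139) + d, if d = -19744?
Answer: -22145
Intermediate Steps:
(-262 - 1*2139) + d = (-262 - 1*2139) - 19744 = (-262 - 2139) - 19744 = -2401 - 19744 = -22145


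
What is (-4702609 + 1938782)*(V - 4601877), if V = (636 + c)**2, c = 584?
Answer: 8605111796479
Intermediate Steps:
V = 1488400 (V = (636 + 584)**2 = 1220**2 = 1488400)
(-4702609 + 1938782)*(V - 4601877) = (-4702609 + 1938782)*(1488400 - 4601877) = -2763827*(-3113477) = 8605111796479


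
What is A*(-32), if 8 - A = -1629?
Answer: -52384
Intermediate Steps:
A = 1637 (A = 8 - 1*(-1629) = 8 + 1629 = 1637)
A*(-32) = 1637*(-32) = -52384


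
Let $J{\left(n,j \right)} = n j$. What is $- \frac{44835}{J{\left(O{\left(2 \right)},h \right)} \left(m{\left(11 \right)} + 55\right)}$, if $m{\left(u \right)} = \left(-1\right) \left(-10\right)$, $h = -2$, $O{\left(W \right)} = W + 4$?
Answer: $\frac{2989}{52} \approx 57.481$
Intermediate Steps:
$O{\left(W \right)} = 4 + W$
$m{\left(u \right)} = 10$
$J{\left(n,j \right)} = j n$
$- \frac{44835}{J{\left(O{\left(2 \right)},h \right)} \left(m{\left(11 \right)} + 55\right)} = - \frac{44835}{- 2 \left(4 + 2\right) \left(10 + 55\right)} = - \frac{44835}{\left(-2\right) 6 \cdot 65} = - \frac{44835}{\left(-12\right) 65} = - \frac{44835}{-780} = \left(-44835\right) \left(- \frac{1}{780}\right) = \frac{2989}{52}$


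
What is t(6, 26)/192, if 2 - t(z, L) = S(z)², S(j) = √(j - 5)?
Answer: 1/192 ≈ 0.0052083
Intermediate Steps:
S(j) = √(-5 + j)
t(z, L) = 7 - z (t(z, L) = 2 - (√(-5 + z))² = 2 - (-5 + z) = 2 + (5 - z) = 7 - z)
t(6, 26)/192 = (7 - 1*6)/192 = (7 - 6)*(1/192) = 1*(1/192) = 1/192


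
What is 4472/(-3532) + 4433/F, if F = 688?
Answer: 3145155/607504 ≈ 5.1772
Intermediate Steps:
4472/(-3532) + 4433/F = 4472/(-3532) + 4433/688 = 4472*(-1/3532) + 4433*(1/688) = -1118/883 + 4433/688 = 3145155/607504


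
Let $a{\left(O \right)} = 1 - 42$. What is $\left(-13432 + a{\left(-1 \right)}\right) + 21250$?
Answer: $7777$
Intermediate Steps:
$a{\left(O \right)} = -41$ ($a{\left(O \right)} = 1 - 42 = -41$)
$\left(-13432 + a{\left(-1 \right)}\right) + 21250 = \left(-13432 - 41\right) + 21250 = -13473 + 21250 = 7777$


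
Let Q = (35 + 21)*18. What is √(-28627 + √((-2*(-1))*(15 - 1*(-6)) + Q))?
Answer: √(-28627 + 5*√42) ≈ 169.1*I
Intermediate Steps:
Q = 1008 (Q = 56*18 = 1008)
√(-28627 + √((-2*(-1))*(15 - 1*(-6)) + Q)) = √(-28627 + √((-2*(-1))*(15 - 1*(-6)) + 1008)) = √(-28627 + √(2*(15 + 6) + 1008)) = √(-28627 + √(2*21 + 1008)) = √(-28627 + √(42 + 1008)) = √(-28627 + √1050) = √(-28627 + 5*√42)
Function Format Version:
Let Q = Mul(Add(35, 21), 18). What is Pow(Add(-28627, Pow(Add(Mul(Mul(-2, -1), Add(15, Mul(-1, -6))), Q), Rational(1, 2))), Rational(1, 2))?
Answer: Pow(Add(-28627, Mul(5, Pow(42, Rational(1, 2)))), Rational(1, 2)) ≈ Mul(169.10, I)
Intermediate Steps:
Q = 1008 (Q = Mul(56, 18) = 1008)
Pow(Add(-28627, Pow(Add(Mul(Mul(-2, -1), Add(15, Mul(-1, -6))), Q), Rational(1, 2))), Rational(1, 2)) = Pow(Add(-28627, Pow(Add(Mul(Mul(-2, -1), Add(15, Mul(-1, -6))), 1008), Rational(1, 2))), Rational(1, 2)) = Pow(Add(-28627, Pow(Add(Mul(2, Add(15, 6)), 1008), Rational(1, 2))), Rational(1, 2)) = Pow(Add(-28627, Pow(Add(Mul(2, 21), 1008), Rational(1, 2))), Rational(1, 2)) = Pow(Add(-28627, Pow(Add(42, 1008), Rational(1, 2))), Rational(1, 2)) = Pow(Add(-28627, Pow(1050, Rational(1, 2))), Rational(1, 2)) = Pow(Add(-28627, Mul(5, Pow(42, Rational(1, 2)))), Rational(1, 2))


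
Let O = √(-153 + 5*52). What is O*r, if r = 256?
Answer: 256*√107 ≈ 2648.1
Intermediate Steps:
O = √107 (O = √(-153 + 260) = √107 ≈ 10.344)
O*r = √107*256 = 256*√107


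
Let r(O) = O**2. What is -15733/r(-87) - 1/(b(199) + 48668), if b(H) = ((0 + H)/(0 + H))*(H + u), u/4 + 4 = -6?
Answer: -768202760/369571563 ≈ -2.0786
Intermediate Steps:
u = -40 (u = -16 + 4*(-6) = -16 - 24 = -40)
b(H) = -40 + H (b(H) = ((0 + H)/(0 + H))*(H - 40) = (H/H)*(-40 + H) = 1*(-40 + H) = -40 + H)
-15733/r(-87) - 1/(b(199) + 48668) = -15733/((-87)**2) - 1/((-40 + 199) + 48668) = -15733/7569 - 1/(159 + 48668) = -15733*1/7569 - 1/48827 = -15733/7569 - 1*1/48827 = -15733/7569 - 1/48827 = -768202760/369571563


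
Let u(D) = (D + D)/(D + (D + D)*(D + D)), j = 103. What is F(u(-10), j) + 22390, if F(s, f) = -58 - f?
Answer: 22229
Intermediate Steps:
u(D) = 2*D/(D + 4*D²) (u(D) = (2*D)/(D + (2*D)*(2*D)) = (2*D)/(D + 4*D²) = 2*D/(D + 4*D²))
F(u(-10), j) + 22390 = (-58 - 1*103) + 22390 = (-58 - 103) + 22390 = -161 + 22390 = 22229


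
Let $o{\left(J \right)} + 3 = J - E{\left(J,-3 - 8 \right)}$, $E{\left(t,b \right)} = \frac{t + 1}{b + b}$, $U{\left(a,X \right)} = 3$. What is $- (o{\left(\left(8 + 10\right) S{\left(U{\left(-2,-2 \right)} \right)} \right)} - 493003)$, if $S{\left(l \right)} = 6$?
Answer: $\frac{10843647}{22} \approx 4.9289 \cdot 10^{5}$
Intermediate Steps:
$E{\left(t,b \right)} = \frac{1 + t}{2 b}$
$o{\left(J \right)} = - \frac{65}{22} + \frac{23 J}{22}$ ($o{\left(J \right)} = -3 + \left(J - \frac{1 + J}{2 \left(-3 - 8\right)}\right) = -3 + \left(J - \frac{1 + J}{2 \left(-11\right)}\right) = -3 + \left(J - \frac{1}{2} \left(- \frac{1}{11}\right) \left(1 + J\right)\right) = -3 + \left(J - \left(- \frac{1}{22} - \frac{J}{22}\right)\right) = -3 + \left(J + \left(\frac{1}{22} + \frac{J}{22}\right)\right) = -3 + \left(\frac{1}{22} + \frac{23 J}{22}\right) = - \frac{65}{22} + \frac{23 J}{22}$)
$- (o{\left(\left(8 + 10\right) S{\left(U{\left(-2,-2 \right)} \right)} \right)} - 493003) = - (\left(- \frac{65}{22} + \frac{23 \left(8 + 10\right) 6}{22}\right) - 493003) = - (\left(- \frac{65}{22} + \frac{23 \cdot 18 \cdot 6}{22}\right) - 493003) = - (\left(- \frac{65}{22} + \frac{23}{22} \cdot 108\right) - 493003) = - (\left(- \frac{65}{22} + \frac{1242}{11}\right) - 493003) = - (\frac{2419}{22} - 493003) = \left(-1\right) \left(- \frac{10843647}{22}\right) = \frac{10843647}{22}$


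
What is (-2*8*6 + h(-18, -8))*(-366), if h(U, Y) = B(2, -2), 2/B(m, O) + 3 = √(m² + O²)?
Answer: 37332 + 1464*√2 ≈ 39402.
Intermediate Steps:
B(m, O) = 2/(-3 + √(O² + m²)) (B(m, O) = 2/(-3 + √(m² + O²)) = 2/(-3 + √(O² + m²)))
h(U, Y) = 2/(-3 + 2*√2) (h(U, Y) = 2/(-3 + √((-2)² + 2²)) = 2/(-3 + √(4 + 4)) = 2/(-3 + √8) = 2/(-3 + 2*√2))
(-2*8*6 + h(-18, -8))*(-366) = (-2*8*6 + (-6 - 4*√2))*(-366) = (-16*6 + (-6 - 4*√2))*(-366) = (-96 + (-6 - 4*√2))*(-366) = (-102 - 4*√2)*(-366) = 37332 + 1464*√2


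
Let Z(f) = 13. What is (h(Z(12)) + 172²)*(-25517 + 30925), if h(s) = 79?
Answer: 160417504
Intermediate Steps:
(h(Z(12)) + 172²)*(-25517 + 30925) = (79 + 172²)*(-25517 + 30925) = (79 + 29584)*5408 = 29663*5408 = 160417504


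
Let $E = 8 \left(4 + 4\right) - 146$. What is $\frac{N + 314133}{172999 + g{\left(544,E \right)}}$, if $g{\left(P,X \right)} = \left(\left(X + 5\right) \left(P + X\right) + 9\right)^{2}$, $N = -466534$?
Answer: $- \frac{152401}{1265042224} \approx -0.00012047$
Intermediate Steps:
$E = -82$ ($E = 8 \cdot 8 - 146 = 64 - 146 = -82$)
$g{\left(P,X \right)} = \left(9 + \left(5 + X\right) \left(P + X\right)\right)^{2}$ ($g{\left(P,X \right)} = \left(\left(5 + X\right) \left(P + X\right) + 9\right)^{2} = \left(9 + \left(5 + X\right) \left(P + X\right)\right)^{2}$)
$\frac{N + 314133}{172999 + g{\left(544,E \right)}} = \frac{-466534 + 314133}{172999 + \left(9 + \left(-82\right)^{2} + 5 \cdot 544 + 5 \left(-82\right) + 544 \left(-82\right)\right)^{2}} = - \frac{152401}{172999 + \left(9 + 6724 + 2720 - 410 - 44608\right)^{2}} = - \frac{152401}{172999 + \left(-35565\right)^{2}} = - \frac{152401}{172999 + 1264869225} = - \frac{152401}{1265042224}$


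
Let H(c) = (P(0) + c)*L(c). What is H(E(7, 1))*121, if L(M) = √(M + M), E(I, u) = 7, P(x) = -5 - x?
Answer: 242*√14 ≈ 905.48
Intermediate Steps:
L(M) = √2*√M (L(M) = √(2*M) = √2*√M)
H(c) = √2*√c*(-5 + c) (H(c) = ((-5 - 1*0) + c)*(√2*√c) = ((-5 + 0) + c)*(√2*√c) = (-5 + c)*(√2*√c) = √2*√c*(-5 + c))
H(E(7, 1))*121 = (√2*√7*(-5 + 7))*121 = (√2*√7*2)*121 = (2*√14)*121 = 242*√14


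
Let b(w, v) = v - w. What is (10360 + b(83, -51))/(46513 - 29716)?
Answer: 10226/16797 ≈ 0.60880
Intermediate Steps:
(10360 + b(83, -51))/(46513 - 29716) = (10360 + (-51 - 1*83))/(46513 - 29716) = (10360 + (-51 - 83))/16797 = (10360 - 134)*(1/16797) = 10226*(1/16797) = 10226/16797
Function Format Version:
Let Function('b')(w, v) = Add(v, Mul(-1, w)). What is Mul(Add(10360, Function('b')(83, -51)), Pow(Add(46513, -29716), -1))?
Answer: Rational(10226, 16797) ≈ 0.60880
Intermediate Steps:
Mul(Add(10360, Function('b')(83, -51)), Pow(Add(46513, -29716), -1)) = Mul(Add(10360, Add(-51, Mul(-1, 83))), Pow(Add(46513, -29716), -1)) = Mul(Add(10360, Add(-51, -83)), Pow(16797, -1)) = Mul(Add(10360, -134), Rational(1, 16797)) = Mul(10226, Rational(1, 16797)) = Rational(10226, 16797)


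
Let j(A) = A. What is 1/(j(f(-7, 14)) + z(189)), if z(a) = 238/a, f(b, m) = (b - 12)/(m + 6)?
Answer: 540/167 ≈ 3.2335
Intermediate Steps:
f(b, m) = (-12 + b)/(6 + m)
1/(j(f(-7, 14)) + z(189)) = 1/((-12 - 7)/(6 + 14) + 238/189) = 1/(-19/20 + 238*(1/189)) = 1/((1/20)*(-19) + 34/27) = 1/(-19/20 + 34/27) = 1/(167/540) = 540/167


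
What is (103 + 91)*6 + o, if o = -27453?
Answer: -26289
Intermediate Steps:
(103 + 91)*6 + o = (103 + 91)*6 - 27453 = 194*6 - 27453 = 1164 - 27453 = -26289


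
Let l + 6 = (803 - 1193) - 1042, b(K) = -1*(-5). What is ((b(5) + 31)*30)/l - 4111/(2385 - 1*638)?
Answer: -3899189/1256093 ≈ -3.1042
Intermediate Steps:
b(K) = 5
l = -1438 (l = -6 + ((803 - 1193) - 1042) = -6 + (-390 - 1042) = -6 - 1432 = -1438)
((b(5) + 31)*30)/l - 4111/(2385 - 1*638) = ((5 + 31)*30)/(-1438) - 4111/(2385 - 1*638) = (36*30)*(-1/1438) - 4111/(2385 - 638) = 1080*(-1/1438) - 4111/1747 = -540/719 - 4111*1/1747 = -540/719 - 4111/1747 = -3899189/1256093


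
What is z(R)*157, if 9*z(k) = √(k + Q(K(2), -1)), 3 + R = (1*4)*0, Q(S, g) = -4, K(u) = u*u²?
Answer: 157*I*√7/9 ≈ 46.154*I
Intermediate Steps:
K(u) = u³
R = -3 (R = -3 + (1*4)*0 = -3 + 4*0 = -3 + 0 = -3)
z(k) = √(-4 + k)/9 (z(k) = √(k - 4)/9 = √(-4 + k)/9)
z(R)*157 = (√(-4 - 3)/9)*157 = (√(-7)/9)*157 = ((I*√7)/9)*157 = (I*√7/9)*157 = 157*I*√7/9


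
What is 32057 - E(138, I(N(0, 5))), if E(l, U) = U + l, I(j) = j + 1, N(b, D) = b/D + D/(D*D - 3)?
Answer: 702191/22 ≈ 31918.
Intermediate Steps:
N(b, D) = D/(-3 + D**2) + b/D (N(b, D) = b/D + D/(D**2 - 3) = b/D + D/(-3 + D**2) = D/(-3 + D**2) + b/D)
I(j) = 1 + j
32057 - E(138, I(N(0, 5))) = 32057 - ((1 + (5**2 - 3*0 + 0*5**2)/(5*(-3 + 5**2))) + 138) = 32057 - ((1 + (25 + 0 + 0*25)/(5*(-3 + 25))) + 138) = 32057 - ((1 + (1/5)*(25 + 0 + 0)/22) + 138) = 32057 - ((1 + (1/5)*(1/22)*25) + 138) = 32057 - ((1 + 5/22) + 138) = 32057 - (27/22 + 138) = 32057 - 1*3063/22 = 32057 - 3063/22 = 702191/22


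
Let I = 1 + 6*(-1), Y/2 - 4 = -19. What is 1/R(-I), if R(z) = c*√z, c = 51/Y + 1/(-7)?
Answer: -14*√5/129 ≈ -0.24267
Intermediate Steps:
Y = -30 (Y = 8 + 2*(-19) = 8 - 38 = -30)
I = -5 (I = 1 - 6 = -5)
c = -129/70 (c = 51/(-30) + 1/(-7) = 51*(-1/30) + 1*(-⅐) = -17/10 - ⅐ = -129/70 ≈ -1.8429)
R(z) = -129*√z/70
1/R(-I) = 1/(-129*√5/70) = -14*√5/129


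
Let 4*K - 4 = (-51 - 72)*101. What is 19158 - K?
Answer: 89051/4 ≈ 22263.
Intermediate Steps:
K = -12419/4 (K = 1 + ((-51 - 72)*101)/4 = 1 + (-123*101)/4 = 1 + (1/4)*(-12423) = 1 - 12423/4 = -12419/4 ≈ -3104.8)
19158 - K = 19158 - 1*(-12419/4) = 19158 + 12419/4 = 89051/4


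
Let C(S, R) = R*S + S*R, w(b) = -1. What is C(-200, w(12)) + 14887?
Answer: 15287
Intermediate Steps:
C(S, R) = 2*R*S (C(S, R) = R*S + R*S = 2*R*S)
C(-200, w(12)) + 14887 = 2*(-1)*(-200) + 14887 = 400 + 14887 = 15287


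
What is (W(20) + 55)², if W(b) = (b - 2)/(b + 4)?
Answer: 49729/16 ≈ 3108.1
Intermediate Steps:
W(b) = (-2 + b)/(4 + b)
(W(20) + 55)² = ((-2 + 20)/(4 + 20) + 55)² = (18/24 + 55)² = ((1/24)*18 + 55)² = (¾ + 55)² = (223/4)² = 49729/16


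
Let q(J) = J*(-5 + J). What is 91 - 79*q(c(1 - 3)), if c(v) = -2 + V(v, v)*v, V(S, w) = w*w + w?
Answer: -5123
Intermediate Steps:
V(S, w) = w + w² (V(S, w) = w² + w = w + w²)
c(v) = -2 + v²*(1 + v) (c(v) = -2 + (v*(1 + v))*v = -2 + v²*(1 + v))
91 - 79*q(c(1 - 3)) = 91 - 79*(-2 + (1 - 3)²*(1 + (1 - 3)))*(-5 + (-2 + (1 - 3)²*(1 + (1 - 3)))) = 91 - 79*(-2 + (-2)²*(1 - 2))*(-5 + (-2 + (-2)²*(1 - 2))) = 91 - 79*(-2 + 4*(-1))*(-5 + (-2 + 4*(-1))) = 91 - 79*(-2 - 4)*(-5 + (-2 - 4)) = 91 - (-474)*(-5 - 6) = 91 - (-474)*(-11) = 91 - 79*66 = 91 - 5214 = -5123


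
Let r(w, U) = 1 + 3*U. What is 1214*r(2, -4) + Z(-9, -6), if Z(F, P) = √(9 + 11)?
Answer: -13354 + 2*√5 ≈ -13350.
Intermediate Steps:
Z(F, P) = 2*√5 (Z(F, P) = √20 = 2*√5)
1214*r(2, -4) + Z(-9, -6) = 1214*(1 + 3*(-4)) + 2*√5 = 1214*(1 - 12) + 2*√5 = 1214*(-11) + 2*√5 = -13354 + 2*√5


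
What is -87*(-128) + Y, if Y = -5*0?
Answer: 11136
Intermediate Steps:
Y = 0
-87*(-128) + Y = -87*(-128) + 0 = 11136 + 0 = 11136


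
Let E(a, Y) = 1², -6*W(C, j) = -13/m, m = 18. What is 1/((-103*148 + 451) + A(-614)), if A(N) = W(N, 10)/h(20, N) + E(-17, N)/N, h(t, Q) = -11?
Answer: -364716/5395248373 ≈ -6.7599e-5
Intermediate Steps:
W(C, j) = 13/108 (W(C, j) = -(-13)/(6*18) = -⅙*(-13/18) = 13/108)
E(a, Y) = 1
A(N) = -13/1188 + 1/N (A(N) = (13/108)/(-11) + 1/N = (13/108)*(-1/11) + 1/N = -13/1188 + 1/N)
1/((-103*148 + 451) + A(-614)) = 1/((-103*148 + 451) + (-13/1188 + 1/(-614))) = 1/((-15244 + 451) + (-13/1188 - 1/614)) = 1/(-14793 - 4585/364716) = 1/(-5395248373/364716) = -364716/5395248373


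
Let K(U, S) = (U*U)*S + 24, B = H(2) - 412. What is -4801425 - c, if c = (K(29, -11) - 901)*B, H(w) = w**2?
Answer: -8933649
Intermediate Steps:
B = -408 (B = 2**2 - 412 = 4 - 412 = -408)
K(U, S) = 24 + S*U**2 (K(U, S) = U**2*S + 24 = S*U**2 + 24 = 24 + S*U**2)
c = 4132224 (c = ((24 - 11*29**2) - 901)*(-408) = ((24 - 11*841) - 901)*(-408) = ((24 - 9251) - 901)*(-408) = (-9227 - 901)*(-408) = -10128*(-408) = 4132224)
-4801425 - c = -4801425 - 1*4132224 = -4801425 - 4132224 = -8933649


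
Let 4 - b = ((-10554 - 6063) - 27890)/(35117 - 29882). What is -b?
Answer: -65447/5235 ≈ -12.502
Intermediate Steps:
b = 65447/5235 (b = 4 - ((-10554 - 6063) - 27890)/(35117 - 29882) = 4 - (-16617 - 27890)/5235 = 4 - (-44507)/5235 = 4 - 1*(-44507/5235) = 4 + 44507/5235 = 65447/5235 ≈ 12.502)
-b = -1*65447/5235 = -65447/5235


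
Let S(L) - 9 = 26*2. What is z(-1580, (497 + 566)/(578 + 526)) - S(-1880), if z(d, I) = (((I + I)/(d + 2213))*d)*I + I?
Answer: -6236248229/96438816 ≈ -64.665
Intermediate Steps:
S(L) = 61 (S(L) = 9 + 26*2 = 9 + 52 = 61)
z(d, I) = I + 2*d*I²/(2213 + d) (z(d, I) = (((2*I)/(2213 + d))*d)*I + I = ((2*I/(2213 + d))*d)*I + I = (2*I*d/(2213 + d))*I + I = 2*d*I²/(2213 + d) + I = I + 2*d*I²/(2213 + d))
z(-1580, (497 + 566)/(578 + 526)) - S(-1880) = ((497 + 566)/(578 + 526))*(2213 - 1580 + 2*((497 + 566)/(578 + 526))*(-1580))/(2213 - 1580) - 1*61 = (1063/1104)*(2213 - 1580 + 2*(1063/1104)*(-1580))/633 - 61 = (1063*(1/1104))*(1/633)*(2213 - 1580 + 2*(1063*(1/1104))*(-1580)) - 61 = (1063/1104)*(1/633)*(2213 - 1580 + 2*(1063/1104)*(-1580)) - 61 = (1063/1104)*(1/633)*(2213 - 1580 - 419885/138) - 61 = (1063/1104)*(1/633)*(-332531/138) - 61 = -353480453/96438816 - 61 = -6236248229/96438816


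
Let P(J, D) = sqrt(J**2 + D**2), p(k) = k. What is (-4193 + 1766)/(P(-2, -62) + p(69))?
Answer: -167463/913 + 4854*sqrt(962)/913 ≈ -18.522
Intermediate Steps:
P(J, D) = sqrt(D**2 + J**2)
(-4193 + 1766)/(P(-2, -62) + p(69)) = (-4193 + 1766)/(sqrt((-62)**2 + (-2)**2) + 69) = -2427/(sqrt(3844 + 4) + 69) = -2427/(sqrt(3848) + 69) = -2427/(2*sqrt(962) + 69) = -2427/(69 + 2*sqrt(962))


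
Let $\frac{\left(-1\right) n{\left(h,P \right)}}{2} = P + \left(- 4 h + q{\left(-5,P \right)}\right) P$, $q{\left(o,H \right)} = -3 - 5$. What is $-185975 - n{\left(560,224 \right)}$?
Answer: $-1192631$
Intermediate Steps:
$q{\left(o,H \right)} = -8$
$n{\left(h,P \right)} = - 2 P - 2 P \left(-8 - 4 h\right)$ ($n{\left(h,P \right)} = - 2 \left(P + \left(- 4 h - 8\right) P\right) = - 2 \left(P + \left(-8 - 4 h\right) P\right) = - 2 \left(P + P \left(-8 - 4 h\right)\right) = - 2 P - 2 P \left(-8 - 4 h\right)$)
$-185975 - n{\left(560,224 \right)} = -185975 - 2 \cdot 224 \left(7 + 4 \cdot 560\right) = -185975 - 2 \cdot 224 \left(7 + 2240\right) = -185975 - 2 \cdot 224 \cdot 2247 = -185975 - 1006656 = -1192631$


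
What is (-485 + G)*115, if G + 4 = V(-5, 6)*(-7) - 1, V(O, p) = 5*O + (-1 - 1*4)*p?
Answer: -12075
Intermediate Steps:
V(O, p) = -5*p + 5*O (V(O, p) = 5*O + (-1 - 4)*p = 5*O - 5*p = -5*p + 5*O)
G = 380 (G = -4 + ((-5*6 + 5*(-5))*(-7) - 1) = -4 + ((-30 - 25)*(-7) - 1) = -4 + (-55*(-7) - 1) = -4 + (385 - 1) = -4 + 384 = 380)
(-485 + G)*115 = (-485 + 380)*115 = -105*115 = -12075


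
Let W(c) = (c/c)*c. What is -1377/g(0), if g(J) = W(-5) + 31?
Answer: -1377/26 ≈ -52.962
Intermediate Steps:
W(c) = c (W(c) = 1*c = c)
g(J) = 26 (g(J) = -5 + 31 = 26)
-1377/g(0) = -1377/26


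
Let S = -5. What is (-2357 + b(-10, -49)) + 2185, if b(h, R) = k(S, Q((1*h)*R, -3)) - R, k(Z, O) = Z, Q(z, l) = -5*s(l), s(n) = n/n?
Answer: -128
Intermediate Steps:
s(n) = 1
Q(z, l) = -5 (Q(z, l) = -5*1 = -5)
b(h, R) = -5 - R
(-2357 + b(-10, -49)) + 2185 = (-2357 + (-5 - 1*(-49))) + 2185 = (-2357 + (-5 + 49)) + 2185 = (-2357 + 44) + 2185 = -2313 + 2185 = -128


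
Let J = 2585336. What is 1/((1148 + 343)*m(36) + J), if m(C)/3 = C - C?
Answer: 1/2585336 ≈ 3.8680e-7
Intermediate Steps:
m(C) = 0 (m(C) = 3*(C - C) = 3*0 = 0)
1/((1148 + 343)*m(36) + J) = 1/((1148 + 343)*0 + 2585336) = 1/(1491*0 + 2585336) = 1/(0 + 2585336) = 1/2585336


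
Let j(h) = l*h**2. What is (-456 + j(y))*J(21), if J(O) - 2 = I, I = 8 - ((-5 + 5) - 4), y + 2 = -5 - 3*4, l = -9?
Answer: -51870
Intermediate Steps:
y = -19 (y = -2 + (-5 - 3*4) = -2 + (-5 - 12) = -2 - 17 = -19)
j(h) = -9*h**2
I = 12 (I = 8 - (0 - 4) = 8 - 1*(-4) = 8 + 4 = 12)
J(O) = 14 (J(O) = 2 + 12 = 14)
(-456 + j(y))*J(21) = (-456 - 9*(-19)**2)*14 = (-456 - 9*361)*14 = (-456 - 3249)*14 = -3705*14 = -51870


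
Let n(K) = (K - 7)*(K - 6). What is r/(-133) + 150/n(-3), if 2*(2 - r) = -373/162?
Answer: 70799/43092 ≈ 1.6430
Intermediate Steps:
r = 1021/324 (r = 2 - (-373)/(2*162) = 2 - 1/2*(-373/162) = 2 + 373/324 = 1021/324 ≈ 3.1512)
n(K) = (-7 + K)*(-6 + K)
r/(-133) + 150/n(-3) = (1021/324)/(-133) + 150/(42 + (-3)**2 - 13*(-3)) = (1021/324)*(-1/133) + 150/(42 + 9 + 39) = -1021/43092 + 150/90 = -1021/43092 + 150*(1/90) = -1021/43092 + 5/3 = 70799/43092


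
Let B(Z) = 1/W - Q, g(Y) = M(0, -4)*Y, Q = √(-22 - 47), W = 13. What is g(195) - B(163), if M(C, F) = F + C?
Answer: -10141/13 + I*√69 ≈ -780.08 + 8.3066*I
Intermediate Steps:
M(C, F) = C + F
Q = I*√69 (Q = √(-69) = I*√69 ≈ 8.3066*I)
g(Y) = -4*Y (g(Y) = (0 - 4)*Y = -4*Y)
B(Z) = 1/13 - I*√69
g(195) - B(163) = -4*195 - (1/13 - I*√69) = -780 + (-1/13 + I*√69) = -10141/13 + I*√69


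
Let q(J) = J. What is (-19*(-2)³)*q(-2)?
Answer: -304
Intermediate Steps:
(-19*(-2)³)*q(-2) = -19*(-2)³*(-2) = -19*(-8)*(-2) = 152*(-2) = -304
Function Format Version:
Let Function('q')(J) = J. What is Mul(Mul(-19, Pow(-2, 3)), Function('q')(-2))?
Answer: -304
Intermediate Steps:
Mul(Mul(-19, Pow(-2, 3)), Function('q')(-2)) = Mul(Mul(-19, Pow(-2, 3)), -2) = Mul(Mul(-19, -8), -2) = Mul(152, -2) = -304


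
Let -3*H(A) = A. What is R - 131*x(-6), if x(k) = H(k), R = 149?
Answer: -113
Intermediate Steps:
H(A) = -A/3
x(k) = -k/3
R - 131*x(-6) = 149 - (-131)*(-6)/3 = 149 - 131*2 = 149 - 262 = -113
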